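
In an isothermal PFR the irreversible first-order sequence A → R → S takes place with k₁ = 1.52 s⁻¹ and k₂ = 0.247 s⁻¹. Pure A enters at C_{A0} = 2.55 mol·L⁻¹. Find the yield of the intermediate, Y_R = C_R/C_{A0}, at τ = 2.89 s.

0.570

For first-order series with pure A initially, C_R(τ) = k₁C_{A0}/(k₂−k₁)·(e^(−k₁τ) − e^(−k₂τ)).
e^(−k₁τ) = e^(−1.52×2.89) = e^(−4.393) = 0.01237; e^(−k₂τ) = e^(−0.7138) = 0.4898.
C_R = 1.52×2.55/(0.247−1.52) × (0.01237−0.4898) = (-3.045)×(-0.4774) = 1.454 mol·L⁻¹.
Y_R = C_R/C_{A0} = 1.454/2.55 = 0.570.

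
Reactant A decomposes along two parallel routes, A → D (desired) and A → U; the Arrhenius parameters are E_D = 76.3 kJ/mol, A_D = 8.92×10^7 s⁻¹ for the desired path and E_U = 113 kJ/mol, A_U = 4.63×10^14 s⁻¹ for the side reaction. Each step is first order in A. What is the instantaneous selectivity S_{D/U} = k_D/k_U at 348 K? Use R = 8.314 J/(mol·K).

0.0622

Since both paths have the same order in A, the concentration cancels and S_{D/U} = k_D/k_U = (A_D/A_U)·exp[(E_U−E_D)/(RT)].
(E_U−E_D)/(RT) = (113−76.3)×10³/(8.314×348) = 36700/2893 = 12.68.
k_D/k_U = (8.92×10^7/4.63×10^14)·exp(12.68) = 1.927×10^-7 × 3.227×10^5 = 0.0622.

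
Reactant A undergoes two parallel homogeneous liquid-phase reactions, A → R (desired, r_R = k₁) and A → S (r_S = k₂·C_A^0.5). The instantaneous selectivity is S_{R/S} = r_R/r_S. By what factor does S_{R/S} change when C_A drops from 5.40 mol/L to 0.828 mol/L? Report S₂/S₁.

2.55

S_{R/S} = (k₁/k₂)·C_A^-0.5, so S₂/S₁ = (C_{A,2}/C_{A,1})^-0.5.
= (0.828/5.40)^(-0.5) = (0.1533)^(-0.5) = 2.55.
Selectivity toward R rises as C_A falls — low-concentration operation is favoured.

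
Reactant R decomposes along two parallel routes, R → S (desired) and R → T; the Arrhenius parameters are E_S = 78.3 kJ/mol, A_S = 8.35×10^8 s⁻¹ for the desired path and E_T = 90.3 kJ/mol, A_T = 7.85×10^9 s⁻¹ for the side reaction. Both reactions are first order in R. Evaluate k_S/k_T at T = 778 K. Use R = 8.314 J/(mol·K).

0.680

With equal orders, S_{S/T} = k_S/k_T = (A_S/A_T)·exp[(E_T−E_S)/(RT)].
(E_T−E_S)/(RT) = (90.3−78.3)×10³/(8.314×778) = 12000/6468 = 1.855.
k_S/k_T = (8.35×10^8/7.85×10^9)·exp(1.855) = 0.1064 × 6.393 = 0.680.
Since E_S < E_T, lowering the temperature improves selectivity toward S.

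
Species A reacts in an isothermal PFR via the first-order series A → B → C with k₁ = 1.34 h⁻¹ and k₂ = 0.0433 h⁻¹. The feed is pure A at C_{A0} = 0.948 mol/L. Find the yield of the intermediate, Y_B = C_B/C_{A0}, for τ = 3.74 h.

For first-order series with pure A initially, C_B(τ) = k₁C_{A0}/(k₂−k₁)·(e^(−k₁τ) − e^(−k₂τ)).
e^(−k₁τ) = e^(−1.34×3.74) = e^(−5.012) = 0.006660; e^(−k₂τ) = e^(−0.1619) = 0.8505.
C_B = 1.34×0.948/(0.0433−1.34) × (0.006660−0.8505) = (-0.9797)×(-0.8438) = 0.8267 mol/L.
Y_B = C_B/C_{A0} = 0.8267/0.948 = 0.872.

0.872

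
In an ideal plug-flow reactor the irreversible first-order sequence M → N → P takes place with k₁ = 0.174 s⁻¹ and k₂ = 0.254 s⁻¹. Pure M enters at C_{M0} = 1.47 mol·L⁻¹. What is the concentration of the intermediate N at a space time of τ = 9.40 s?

For first-order series with pure M initially, C_N(τ) = k₁C_{M0}/(k₂−k₁)·(e^(−k₁τ) − e^(−k₂τ)).
e^(−k₁τ) = e^(−0.174×9.40) = e^(−1.636) = 0.1948; e^(−k₂τ) = e^(−2.388) = 0.09185.
C_N = 0.174×1.47/(0.254−0.174) × (0.1948−0.09185) = 3.197×0.1030 = 0.3293 mol·L⁻¹.

0.329 mol·L⁻¹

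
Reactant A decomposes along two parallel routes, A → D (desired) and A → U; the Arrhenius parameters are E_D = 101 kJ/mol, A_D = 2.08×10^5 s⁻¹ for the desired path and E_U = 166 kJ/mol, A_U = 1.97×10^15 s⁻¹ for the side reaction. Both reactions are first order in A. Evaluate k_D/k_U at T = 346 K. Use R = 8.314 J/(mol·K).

0.687

k_D/k_U = (A_D/A_U)·exp[−(E_D−E_U)/(RT)] = (A_D/A_U)·exp[(E_U−E_D)/(RT)].
(E_U−E_D)/(RT) = (166−101)×10³/(8.314×346) = 65000/2877 = 22.60.
k_D/k_U = (2.08×10^5/1.97×10^15)·exp(22.60) = 1.056×10^-10 × 6.505×10^9 = 0.687.
Since E_D < E_U, lowering the temperature improves selectivity toward D.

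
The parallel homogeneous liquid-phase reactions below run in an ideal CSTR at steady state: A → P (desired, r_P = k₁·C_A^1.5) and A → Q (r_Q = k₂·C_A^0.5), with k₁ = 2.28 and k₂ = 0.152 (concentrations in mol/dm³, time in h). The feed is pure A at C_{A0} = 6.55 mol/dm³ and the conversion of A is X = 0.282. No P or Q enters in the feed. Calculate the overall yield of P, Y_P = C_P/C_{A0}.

Exit C_A = C_{A0}(1−X) = 6.55×0.718 = 4.703 mol/dm³.
Rates in a CSTR are evaluated at the outlet concentration: r_P = 2.28×4.703^1.5 = 23.25, r_Q = 0.152×4.703^0.5 = 0.3296.
Fraction of consumed A going to P: r_P/(r_P+r_Q) = 0.9860.
C_P = 0.9860·C_{A0}·X = 0.9860×6.55×0.282 = 1.82 mol/dm³; Y_P = C_P/C_{A0} = 0.278.

0.278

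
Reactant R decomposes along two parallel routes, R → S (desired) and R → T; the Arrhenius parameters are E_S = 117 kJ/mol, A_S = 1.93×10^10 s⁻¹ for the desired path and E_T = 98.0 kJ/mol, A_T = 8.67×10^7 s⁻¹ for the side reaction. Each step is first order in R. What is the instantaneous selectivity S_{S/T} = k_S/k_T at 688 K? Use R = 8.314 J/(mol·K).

With equal orders, S_{S/T} = k_S/k_T = (A_S/A_T)·exp[(E_T−E_S)/(RT)].
(E_T−E_S)/(RT) = (98.0−117)×10³/(8.314×688) = -19000/5720 = -3.322.
k_S/k_T = (1.93×10^10/8.67×10^7)·exp(-3.322) = 222.6 × 0.03609 = 8.03.
Since E_S > E_T, raising the temperature improves selectivity toward S.

8.03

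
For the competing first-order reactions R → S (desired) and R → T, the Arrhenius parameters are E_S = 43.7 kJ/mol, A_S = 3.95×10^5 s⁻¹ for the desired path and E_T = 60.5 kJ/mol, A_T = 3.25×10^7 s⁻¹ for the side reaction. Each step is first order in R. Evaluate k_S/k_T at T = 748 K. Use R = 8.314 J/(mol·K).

0.181

Since both paths have the same order in R, the concentration cancels and S_{S/T} = k_S/k_T = (A_S/A_T)·exp[(E_T−E_S)/(RT)].
(E_T−E_S)/(RT) = (60.5−43.7)×10³/(8.314×748) = 16800/6219 = 2.701.
k_S/k_T = (3.95×10^5/3.25×10^7)·exp(2.701) = 0.01215 × 14.90 = 0.181.
Since E_S < E_T, lowering the temperature improves selectivity toward S.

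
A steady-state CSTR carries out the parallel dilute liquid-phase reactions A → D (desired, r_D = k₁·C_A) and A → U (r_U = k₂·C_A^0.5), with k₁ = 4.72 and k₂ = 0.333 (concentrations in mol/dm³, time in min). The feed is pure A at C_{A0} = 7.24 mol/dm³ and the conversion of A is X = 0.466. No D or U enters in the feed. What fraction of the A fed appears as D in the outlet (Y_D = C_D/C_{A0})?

0.450

Exit C_A = C_{A0}(1−X) = 7.24×0.534 = 3.866 mol/dm³.
A CSTR operates uniformly at the exit composition, giving r_D = 18.25 and r_U = 0.6548 (each k·C_A^n at C_A = 3.866).
Fraction of consumed A going to D: r_D/(r_D+r_U) = 0.9654.
C_D = 0.9654·C_{A0}·X = 0.9654×7.24×0.466 = 3.26 mol/dm³; Y_D = C_D/C_{A0} = 0.450.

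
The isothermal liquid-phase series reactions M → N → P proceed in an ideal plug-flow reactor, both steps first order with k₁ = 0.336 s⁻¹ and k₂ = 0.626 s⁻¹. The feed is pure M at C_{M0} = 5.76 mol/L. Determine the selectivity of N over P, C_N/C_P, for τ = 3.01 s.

0.628

The intermediate concentration in a first-order A→B→C sequence is C_N = k₁C_{M0}(e^(−k₁τ) − e^(−k₂τ))/(k₂−k₁).
e^(−k₁τ) = e^(−0.336×3.01) = e^(−1.011) = 0.3637; e^(−k₂τ) = e^(−1.884) = 0.1519.
C_N = 0.336×5.76/(0.626−0.336) × (0.3637−0.1519) = 6.674×0.2118 = 1.413 mol/L.
C_M = C_{M0}e^(−k₁τ) = 2.095 mol/L, so C_P = C_{M0}−C_M−C_N = 2.252 mol/L; C_N/C_P = 0.628.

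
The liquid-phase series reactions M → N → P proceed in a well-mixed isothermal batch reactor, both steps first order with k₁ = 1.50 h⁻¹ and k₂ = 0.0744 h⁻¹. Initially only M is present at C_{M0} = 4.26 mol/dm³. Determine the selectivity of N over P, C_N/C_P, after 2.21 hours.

For first-order series with pure M initially, C_N(t) = k₁C_{M0}/(k₂−k₁)·(e^(−k₁t) − e^(−k₂t)).
e^(−k₁t) = e^(−1.50×2.21) = e^(−3.315) = 0.03633; e^(−k₂t) = e^(−0.1644) = 0.8484.
C_N = 1.50×4.26/(0.0744−1.50) × (0.03633−0.8484) = (-4.482)×(-0.8120) = 3.640 mol/dm³.
C_M = C_{M0}e^(−k₁t) = 0.1548 mol/dm³, so C_P = C_{M0}−C_M−C_N = 0.4654 mol/dm³; C_N/C_P = 7.82.

7.82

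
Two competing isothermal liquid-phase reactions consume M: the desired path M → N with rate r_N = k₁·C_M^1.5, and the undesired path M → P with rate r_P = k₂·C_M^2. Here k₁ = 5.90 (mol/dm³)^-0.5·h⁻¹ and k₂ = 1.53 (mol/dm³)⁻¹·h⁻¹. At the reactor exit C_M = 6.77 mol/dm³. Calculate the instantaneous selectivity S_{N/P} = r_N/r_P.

1.48

S_{N/P} = r_N/r_P = (k₁·C_M^1.5)/(k₂·C_M^2) = (k₁/k₂)·C_M^-0.5.
= (5.90×6.770^1.5) / (1.53×6.770^2) = 103.9/70.12 = 1.48.
The undesired path is higher order in M, so low C_M (CSTR or dilute feed) favours N.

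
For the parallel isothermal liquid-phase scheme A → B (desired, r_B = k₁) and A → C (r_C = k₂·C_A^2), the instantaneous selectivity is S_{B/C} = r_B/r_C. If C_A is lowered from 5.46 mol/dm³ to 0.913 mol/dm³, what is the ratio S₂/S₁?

S_{B/C} = (k₁/k₂)·C_A^-2, so S₂/S₁ = (C_{A,2}/C_{A,1})^-2.
= (0.913/5.46)^(-2) = (0.1672)^(-2) = 35.8.

35.8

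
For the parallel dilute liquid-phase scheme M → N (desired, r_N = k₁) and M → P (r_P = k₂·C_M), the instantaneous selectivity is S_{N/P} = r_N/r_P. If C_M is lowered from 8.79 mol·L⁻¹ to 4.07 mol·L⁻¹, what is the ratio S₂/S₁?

S_{N/P} = (k₁/k₂)·C_M⁻¹, so S₂/S₁ = (C_{M,2}/C_{M,1})⁻¹.
= 8.79/4.07 = 2.16.

2.16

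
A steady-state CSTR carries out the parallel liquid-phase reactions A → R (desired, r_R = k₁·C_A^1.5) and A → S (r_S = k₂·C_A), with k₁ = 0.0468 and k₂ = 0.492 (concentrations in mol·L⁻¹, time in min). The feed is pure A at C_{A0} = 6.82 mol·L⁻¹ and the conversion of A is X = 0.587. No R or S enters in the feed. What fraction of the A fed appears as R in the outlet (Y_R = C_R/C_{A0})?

0.0808

Exit C_A = C_{A0}(1−X) = 6.82×0.413 = 2.817 mol·L⁻¹.
Rates in a CSTR are evaluated at the outlet concentration: r_R = 0.0468×2.817^1.5 = 0.2212, r_S = 0.492×2.817 = 1.386.
Fraction of consumed A going to R: r_R/(r_R+r_S) = 0.1377.
C_R = 0.1377·C_{A0}·X = 0.1377×6.82×0.587 = 0.551 mol·L⁻¹; Y_R = C_R/C_{A0} = 0.0808.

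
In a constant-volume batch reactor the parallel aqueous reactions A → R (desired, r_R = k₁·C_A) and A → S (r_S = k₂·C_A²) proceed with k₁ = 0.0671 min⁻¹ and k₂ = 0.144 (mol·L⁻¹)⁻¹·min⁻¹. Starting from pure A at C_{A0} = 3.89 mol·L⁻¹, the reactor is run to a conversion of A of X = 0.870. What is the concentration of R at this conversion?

0.699 mol·L⁻¹

C_A = C_{A0}(1−X) = 0.5057 mol·L⁻¹.
Along a PFR/batch, dC_R/dC_A = −r_R/(r_R+r_S) = −k₁/(k₁+k₂·C_A).
Integrating from C_{A0} to C_A: C_R = (0.0671/0.144)·ln[(0.0671+0.144·3.89)/(0.0671+0.144·0.506)] = 0.4660·ln(0.6273/0.1399) = 0.6991 mol·L⁻¹.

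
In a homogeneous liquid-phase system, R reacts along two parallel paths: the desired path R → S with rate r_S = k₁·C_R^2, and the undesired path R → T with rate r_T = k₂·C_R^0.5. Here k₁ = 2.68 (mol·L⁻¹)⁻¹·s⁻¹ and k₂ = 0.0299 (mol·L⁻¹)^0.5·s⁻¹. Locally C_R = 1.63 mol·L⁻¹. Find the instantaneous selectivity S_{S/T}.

S_{S/T} = r_S/r_T = (k₁·C_R^2)/(k₂·C_R^0.5) = (k₁/k₂)·C_R^1.5.
= (2.68×1.630^2) / (0.0299×1.630^0.5) = 7.120/0.03817 = 187.

187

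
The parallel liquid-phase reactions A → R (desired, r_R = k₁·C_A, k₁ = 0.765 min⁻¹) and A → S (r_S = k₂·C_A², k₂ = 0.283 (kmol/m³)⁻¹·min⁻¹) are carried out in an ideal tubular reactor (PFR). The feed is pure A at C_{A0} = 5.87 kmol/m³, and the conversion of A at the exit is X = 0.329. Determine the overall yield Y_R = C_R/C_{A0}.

0.118

C_A = C_{A0}(1−X) = 3.939 kmol/m³.
Along a PFR/batch, dC_R/dC_A = −r_R/(r_R+r_S) = −k₁/(k₁+k₂·C_A).
Integrating from C_{A0} to C_A: C_R = (0.765/0.283)·ln[(0.765+0.283·5.87)/(0.765+0.283·3.94)] = 2.703·ln(2.426/1.880) = 0.6899 kmol/m³.
Y_R = C_R/C_{A0} = 0.6899/5.87 = 0.118.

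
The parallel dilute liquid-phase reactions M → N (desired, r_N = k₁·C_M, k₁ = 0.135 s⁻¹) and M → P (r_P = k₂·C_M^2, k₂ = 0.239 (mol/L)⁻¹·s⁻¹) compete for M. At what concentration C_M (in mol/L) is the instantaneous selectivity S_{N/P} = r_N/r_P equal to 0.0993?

S_{N/P} = (k₁/k₂)·C_M⁻¹ ⇒ C_M = (S·k₂/k₁)^(-1).
= (0.0993×0.239/0.135)^(-1) = (0.1758)^(-1) = 5.69 mol/L.

5.69 mol/L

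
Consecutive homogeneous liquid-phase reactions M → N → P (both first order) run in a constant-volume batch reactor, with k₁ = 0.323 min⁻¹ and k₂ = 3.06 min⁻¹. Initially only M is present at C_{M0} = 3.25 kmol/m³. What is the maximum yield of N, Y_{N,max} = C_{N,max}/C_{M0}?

At the optimum, C_{N,max}/C_{M0} = (k₁/k₂)^[k₂/(k₂−k₁)].
= (0.323/3.06)^(3.06/(3.06−0.323)) = (0.1056)^(1.118) = 0.08095.

0.0810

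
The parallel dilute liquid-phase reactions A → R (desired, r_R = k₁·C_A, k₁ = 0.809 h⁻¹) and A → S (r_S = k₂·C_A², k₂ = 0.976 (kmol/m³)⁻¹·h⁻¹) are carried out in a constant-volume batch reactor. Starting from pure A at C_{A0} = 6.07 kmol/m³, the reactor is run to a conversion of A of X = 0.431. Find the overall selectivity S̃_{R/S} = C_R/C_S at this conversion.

C_A = C_{A0}(1−X) = 3.454 kmol/m³.
Along a PFR/batch, dC_R/dC_A = −r_R/(r_R+r_S) = −k₁/(k₁+k₂·C_A).
Integrating from C_{A0} to C_A: C_R = (0.809/0.976)·ln[(0.809+0.976·6.07)/(0.809+0.976·3.45)] = 0.8289·ln(6.733/4.180) = 0.3952 kmol/m³.
C_S = (C_{A0}−C_A)−C_R = 2.221 kmol/m³; S̃_{R/S} = 0.3952/2.221 = 0.178.

0.178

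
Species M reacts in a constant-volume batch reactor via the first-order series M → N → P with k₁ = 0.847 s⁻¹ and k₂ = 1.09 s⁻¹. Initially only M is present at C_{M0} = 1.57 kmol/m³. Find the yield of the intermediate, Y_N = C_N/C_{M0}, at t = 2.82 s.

Solving the coupled first-order balances gives C_N(t) = [k₁/(k₂−k₁)]·C_{M0}·(e^(−k₁t) − e^(−k₂t)).
e^(−k₁t) = e^(−0.847×2.82) = e^(−2.389) = 0.09176; e^(−k₂t) = e^(−3.074) = 0.04625.
C_N = 0.847×1.57/(1.09−0.847) × (0.09176−0.04625) = 5.472×0.04552 = 0.2491 kmol/m³.
Y_N = C_N/C_{M0} = 0.2491/1.57 = 0.159.

0.159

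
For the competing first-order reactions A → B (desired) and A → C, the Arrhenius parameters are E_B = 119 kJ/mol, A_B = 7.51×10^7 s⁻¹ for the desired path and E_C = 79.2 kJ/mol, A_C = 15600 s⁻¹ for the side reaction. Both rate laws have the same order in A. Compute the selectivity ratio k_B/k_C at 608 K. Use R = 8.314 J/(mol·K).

1.83

Since both paths have the same order in A, the concentration cancels and S_{B/C} = k_B/k_C = (A_B/A_C)·exp[(E_C−E_B)/(RT)].
(E_C−E_B)/(RT) = (79.2−119)×10³/(8.314×608) = -39800/5055 = -7.874.
k_B/k_C = (7.51×10^7/15600)·exp(-7.874) = 4814 × 3.807×10^-4 = 1.83.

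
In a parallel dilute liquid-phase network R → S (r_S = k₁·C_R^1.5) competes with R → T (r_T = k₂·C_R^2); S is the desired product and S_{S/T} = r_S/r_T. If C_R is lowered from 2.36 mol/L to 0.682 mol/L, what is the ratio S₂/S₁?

1.86

S_{S/T} = (k₁/k₂)·C_R^-0.5, so S₂/S₁ = (C_{R,2}/C_{R,1})^-0.5.
= (0.682/2.36)^(-0.5) = (0.2890)^(-0.5) = 1.86.
Selectivity toward S rises as C_R falls — low-concentration operation is favoured.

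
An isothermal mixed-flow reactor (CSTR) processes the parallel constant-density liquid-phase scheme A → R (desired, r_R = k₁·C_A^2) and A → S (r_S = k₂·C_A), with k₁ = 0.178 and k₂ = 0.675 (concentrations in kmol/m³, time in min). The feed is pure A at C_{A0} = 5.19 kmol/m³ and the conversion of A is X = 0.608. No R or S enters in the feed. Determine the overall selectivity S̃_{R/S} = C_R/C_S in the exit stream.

0.536

Exit C_A = C_{A0}(1−X) = 5.19×0.392 = 2.034 kmol/m³.
A CSTR operates uniformly at the exit composition, giving r_R = 0.7368 and r_S = 1.373 (each k·C_A^n at C_A = 2.034).
Overall selectivity = C_R/C_S = r_Rτ/(r_Sτ) = r_R/r_S = 0.536.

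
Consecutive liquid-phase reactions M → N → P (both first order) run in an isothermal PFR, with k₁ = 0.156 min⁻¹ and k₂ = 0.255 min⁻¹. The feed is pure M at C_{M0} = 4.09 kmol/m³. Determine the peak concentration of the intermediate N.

Evaluating C_N at τ_opt = ln(k₂/k₁)/(k₂−k₁) gives C_{N,max}/C_{M0} = (k₁/k₂)^[k₂/(k₂−k₁)].
= (0.156/0.255)^(0.255/(0.255−0.156)) = (0.6118)^(2.576) = 0.2820.
C_{N,max} = 0.2820×4.09 = 1.15 kmol/m³.

1.15 kmol/m³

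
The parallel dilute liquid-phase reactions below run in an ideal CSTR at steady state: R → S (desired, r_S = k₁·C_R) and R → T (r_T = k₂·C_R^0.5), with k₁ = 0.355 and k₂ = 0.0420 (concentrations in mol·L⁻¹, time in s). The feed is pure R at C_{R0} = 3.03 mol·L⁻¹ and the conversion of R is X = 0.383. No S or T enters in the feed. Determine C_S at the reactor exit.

Exit C_R = C_{R0}(1−X) = 3.03×0.617 = 1.870 mol·L⁻¹.
Rates in a CSTR are evaluated at the outlet concentration: r_S = 0.355×1.870 = 0.6637, r_T = 0.0420×1.870^0.5 = 0.05743.
Fraction of consumed R going to S: r_S/(r_S+r_T) = 0.9204.
C_S = 0.9204·C_{R0}·X = 0.9204×3.03×0.383 = 1.07 mol·L⁻¹.

1.07 mol·L⁻¹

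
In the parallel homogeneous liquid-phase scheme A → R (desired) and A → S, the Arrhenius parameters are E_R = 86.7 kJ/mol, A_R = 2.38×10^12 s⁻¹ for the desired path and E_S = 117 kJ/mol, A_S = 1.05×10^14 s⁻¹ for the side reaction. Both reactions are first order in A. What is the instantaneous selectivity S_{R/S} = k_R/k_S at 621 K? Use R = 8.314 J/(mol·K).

8.02

k_R/k_S = (A_R/A_S)·exp[−(E_R−E_S)/(RT)] = (A_R/A_S)·exp[(E_S−E_R)/(RT)].
(E_S−E_R)/(RT) = (117−86.7)×10³/(8.314×621) = 30300/5163 = 5.869.
k_R/k_S = (2.38×10^12/1.05×10^14)·exp(5.869) = 0.02267 × 353.8 = 8.02.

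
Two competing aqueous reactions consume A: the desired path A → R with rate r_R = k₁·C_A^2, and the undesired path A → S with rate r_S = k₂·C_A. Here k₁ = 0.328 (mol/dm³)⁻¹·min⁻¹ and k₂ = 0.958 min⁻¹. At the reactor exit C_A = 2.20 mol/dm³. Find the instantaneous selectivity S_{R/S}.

0.753

S_{R/S} = r_R/r_S = (k₁·C_A^2)/(k₂·C_A) = (k₁/k₂)·C_A.
= (0.328×2.200^2) / (0.958×2.200) = 1.588/2.108 = 0.753.
Since the desired path is higher order in A, keeping C_A high (PFR or concentrated feed) favours R.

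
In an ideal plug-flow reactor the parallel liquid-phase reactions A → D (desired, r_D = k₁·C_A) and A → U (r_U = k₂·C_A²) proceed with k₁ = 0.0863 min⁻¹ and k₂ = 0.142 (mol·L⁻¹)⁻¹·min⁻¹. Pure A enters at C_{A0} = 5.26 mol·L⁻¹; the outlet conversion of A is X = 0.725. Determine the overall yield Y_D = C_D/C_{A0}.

C_A = C_{A0}(1−X) = 1.447 mol·L⁻¹.
Along a PFR/batch, dC_D/dC_A = −r_D/(r_D+r_U) = −k₁/(k₁+k₂·C_A).
Integrating from C_{A0} to C_A: C_D = (0.0863/0.142)·ln[(0.0863+0.142·5.26)/(0.0863+0.142·1.45)] = 0.6077·ln(0.8332/0.2917) = 0.6379 mol·L⁻¹.
Y_D = C_D/C_{A0} = 0.6379/5.26 = 0.121.

0.121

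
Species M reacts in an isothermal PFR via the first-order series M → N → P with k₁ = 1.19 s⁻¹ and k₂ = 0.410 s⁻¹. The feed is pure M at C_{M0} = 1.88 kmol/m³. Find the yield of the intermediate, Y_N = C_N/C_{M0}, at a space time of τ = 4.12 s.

0.270

Solving the coupled first-order balances gives C_N(τ) = [k₁/(k₂−k₁)]·C_{M0}·(e^(−k₁τ) − e^(−k₂τ)).
e^(−k₁τ) = e^(−1.19×4.12) = e^(−4.903) = 0.007426; e^(−k₂τ) = e^(−1.689) = 0.1847.
C_N = 1.19×1.88/(0.410−1.19) × (0.007426−0.1847) = (-2.868)×(-0.1772) = 0.5084 kmol/m³.
Y_N = C_N/C_{M0} = 0.5084/1.88 = 0.270.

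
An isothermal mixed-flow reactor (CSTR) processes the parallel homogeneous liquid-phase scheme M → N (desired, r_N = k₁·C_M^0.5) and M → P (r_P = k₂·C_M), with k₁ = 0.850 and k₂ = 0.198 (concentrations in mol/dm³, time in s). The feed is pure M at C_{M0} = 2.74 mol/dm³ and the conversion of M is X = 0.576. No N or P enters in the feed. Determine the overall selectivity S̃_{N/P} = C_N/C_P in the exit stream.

Exit C_M = C_{M0}(1−X) = 2.74×0.424 = 1.162 mol/dm³.
Rates in a CSTR are evaluated at the outlet concentration: r_N = 0.850×1.162^0.5 = 0.9162, r_P = 0.198×1.162 = 0.2300.
Overall selectivity = C_N/C_P = r_Nτ/(r_Pτ) = r_N/r_P = 3.98.

3.98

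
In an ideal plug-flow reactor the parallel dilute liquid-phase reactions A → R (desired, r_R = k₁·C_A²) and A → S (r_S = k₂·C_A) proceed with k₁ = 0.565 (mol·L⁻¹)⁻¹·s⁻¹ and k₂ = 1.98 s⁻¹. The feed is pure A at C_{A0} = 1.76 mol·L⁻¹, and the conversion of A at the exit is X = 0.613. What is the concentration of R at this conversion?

0.275 mol·L⁻¹

C_A = C_{A0}(1−X) = 0.6811 mol·L⁻¹.
Along a PFR/batch, dC_S/dC_A = −r_S/(r_R+r_S) = −k₂/(k₂+k₁·C_A).
Integrating from C_{A0} to C_A: C_S = (1.98/0.565)·ln[(1.98+0.565·1.76)/(1.98+0.565·0.681)] = 3.504·ln(2.974/2.365) = 0.8037 mol·L⁻¹.
Then C_R = (C_{A0}−C_A) − C_S = 1.079 − 0.8037 = 0.2752 mol·L⁻¹.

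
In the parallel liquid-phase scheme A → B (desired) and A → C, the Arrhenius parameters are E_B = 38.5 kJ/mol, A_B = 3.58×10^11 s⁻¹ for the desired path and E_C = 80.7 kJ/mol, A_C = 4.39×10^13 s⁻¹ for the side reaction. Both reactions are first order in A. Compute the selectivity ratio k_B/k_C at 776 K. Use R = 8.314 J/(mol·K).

5.65

With equal orders, S_{B/C} = k_B/k_C = (A_B/A_C)·exp[(E_C−E_B)/(RT)].
(E_C−E_B)/(RT) = (80.7−38.5)×10³/(8.314×776) = 42200/6452 = 6.541.
k_B/k_C = (3.58×10^11/4.39×10^13)·exp(6.541) = 0.008155 × 692.9 = 5.65.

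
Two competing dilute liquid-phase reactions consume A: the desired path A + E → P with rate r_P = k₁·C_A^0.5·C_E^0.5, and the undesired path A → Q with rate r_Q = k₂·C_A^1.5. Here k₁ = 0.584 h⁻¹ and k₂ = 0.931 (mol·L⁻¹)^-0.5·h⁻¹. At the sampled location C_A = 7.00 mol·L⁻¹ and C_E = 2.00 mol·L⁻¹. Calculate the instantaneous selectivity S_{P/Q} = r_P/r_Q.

S_{P/Q} = r_P/r_Q = (k₁·C_A^0.5·C_E^0.5)/(k₂·C_A^1.5) = (k₁/k₂)·C_A⁻¹·C_E^0.5.
= (0.584×7.000^0.5×2.000^0.5) / (0.931×7.000^1.5) = 2.185/17.24 = 0.127.
The undesired path is higher order in A, so low C_A (CSTR or dilute feed) favours P.

0.127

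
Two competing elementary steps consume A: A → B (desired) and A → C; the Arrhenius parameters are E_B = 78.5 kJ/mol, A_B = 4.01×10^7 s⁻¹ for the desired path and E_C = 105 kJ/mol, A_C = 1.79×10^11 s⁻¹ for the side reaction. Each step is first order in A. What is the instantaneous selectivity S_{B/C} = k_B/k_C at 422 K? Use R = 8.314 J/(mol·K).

0.427

k_B/k_C = (A_B/A_C)·exp[−(E_B−E_C)/(RT)] = (A_B/A_C)·exp[(E_C−E_B)/(RT)].
(E_C−E_B)/(RT) = (105−78.5)×10³/(8.314×422) = 26500/3509 = 7.553.
k_B/k_C = (4.01×10^7/1.79×10^11)·exp(7.553) = 2.240×10^-4 × 1907 = 0.427.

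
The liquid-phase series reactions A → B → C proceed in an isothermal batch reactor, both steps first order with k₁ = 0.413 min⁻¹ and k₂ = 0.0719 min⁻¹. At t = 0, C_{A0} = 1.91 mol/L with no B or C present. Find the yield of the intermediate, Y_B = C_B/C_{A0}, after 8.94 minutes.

For first-order series with pure A initially, C_B(t) = k₁C_{A0}/(k₂−k₁)·(e^(−k₁t) − e^(−k₂t)).
e^(−k₁t) = e^(−0.413×8.94) = e^(−3.692) = 0.02492; e^(−k₂t) = e^(−0.6428) = 0.5258.
C_B = 0.413×1.91/(0.0719−0.413) × (0.02492−0.5258) = (-2.313)×(-0.5009) = 1.158 mol/L.
Y_B = C_B/C_{A0} = 1.158/1.91 = 0.606.

0.606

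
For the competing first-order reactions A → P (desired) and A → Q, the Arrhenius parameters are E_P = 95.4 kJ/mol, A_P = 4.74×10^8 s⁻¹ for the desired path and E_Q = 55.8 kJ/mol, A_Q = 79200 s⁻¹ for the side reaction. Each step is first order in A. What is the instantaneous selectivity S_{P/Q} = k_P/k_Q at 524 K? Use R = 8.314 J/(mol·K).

0.675

k_P/k_Q = (A_P/A_Q)·exp[−(E_P−E_Q)/(RT)] = (A_P/A_Q)·exp[(E_Q−E_P)/(RT)].
(E_Q−E_P)/(RT) = (55.8−95.4)×10³/(8.314×524) = -39600/4357 = -9.090.
k_P/k_Q = (4.74×10^8/79200)·exp(-9.090) = 5985 × 1.128×10^-4 = 0.675.
Since E_P > E_Q, raising the temperature improves selectivity toward P.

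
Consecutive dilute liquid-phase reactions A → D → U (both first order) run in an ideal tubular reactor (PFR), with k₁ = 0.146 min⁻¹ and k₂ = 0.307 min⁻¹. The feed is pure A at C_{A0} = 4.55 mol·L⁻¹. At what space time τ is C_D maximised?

4.62 min

For first-order series the maximum of C_D occurs at τ_opt = ln(k₂/k₁)/(k₂−k₁).
= ln(0.307/0.146)/(0.307−0.146) = ln(2.103)/0.1610 = 0.7432/0.1610 = 4.62 min.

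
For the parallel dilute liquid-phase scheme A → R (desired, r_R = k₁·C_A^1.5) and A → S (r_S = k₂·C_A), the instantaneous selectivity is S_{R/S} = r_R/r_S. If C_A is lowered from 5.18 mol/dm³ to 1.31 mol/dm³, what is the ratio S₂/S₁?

S_{R/S} = (k₁/k₂)·C_A^0.5, so S₂/S₁ = (C_{A,2}/C_{A,1})^0.5.
= (1.31/5.18)^0.5 = (0.2529)^0.5 = 0.503.

0.503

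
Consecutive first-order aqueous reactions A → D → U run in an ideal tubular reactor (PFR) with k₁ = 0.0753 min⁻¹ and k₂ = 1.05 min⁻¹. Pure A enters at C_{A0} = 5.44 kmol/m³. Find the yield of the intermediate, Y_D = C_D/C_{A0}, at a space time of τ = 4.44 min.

The intermediate concentration in a first-order A→B→C sequence is C_D = k₁C_{A0}(e^(−k₁τ) − e^(−k₂τ))/(k₂−k₁).
e^(−k₁τ) = e^(−0.0753×4.44) = e^(−0.3343) = 0.7158; e^(−k₂τ) = e^(−4.662) = 0.009448.
C_D = 0.0753×5.44/(1.05−0.0753) × (0.7158−0.009448) = 0.4203×0.7064 = 0.2969 kmol/m³.
Y_D = C_D/C_{A0} = 0.2969/5.44 = 0.0546.

0.0546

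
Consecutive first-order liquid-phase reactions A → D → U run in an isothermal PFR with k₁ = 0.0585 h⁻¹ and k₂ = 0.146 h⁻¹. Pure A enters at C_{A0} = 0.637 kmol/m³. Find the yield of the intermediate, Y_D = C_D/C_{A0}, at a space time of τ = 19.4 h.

0.176

Solving the coupled first-order balances gives C_D(τ) = [k₁/(k₂−k₁)]·C_{A0}·(e^(−k₁τ) − e^(−k₂τ)).
e^(−k₁τ) = e^(−0.0585×19.4) = e^(−1.135) = 0.3215; e^(−k₂τ) = e^(−2.832) = 0.05887.
C_D = 0.0585×0.637/(0.146−0.0585) × (0.3215−0.05887) = 0.4259×0.2626 = 0.1118 kmol/m³.
Y_D = C_D/C_{A0} = 0.1118/0.637 = 0.176.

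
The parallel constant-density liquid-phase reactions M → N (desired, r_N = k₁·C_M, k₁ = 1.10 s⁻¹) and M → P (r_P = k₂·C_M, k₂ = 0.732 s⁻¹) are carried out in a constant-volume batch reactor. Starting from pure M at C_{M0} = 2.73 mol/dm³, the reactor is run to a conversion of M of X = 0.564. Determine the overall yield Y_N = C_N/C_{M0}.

0.339

C_M = C_{M0}(1−X) = 1.190 mol/dm³.
Both paths are first order in M, so the instantaneous fraction to N is constant: dC_N/d(−C_M) = k₁/(k₁+k₂) = 0.6004.
C_N = 0.6004·(C_{M0}−C_M) = 0.6004×1.540 = 0.925 mol/dm³.
Y_N = C_N/C_{M0} = 0.9245/2.73 = 0.339.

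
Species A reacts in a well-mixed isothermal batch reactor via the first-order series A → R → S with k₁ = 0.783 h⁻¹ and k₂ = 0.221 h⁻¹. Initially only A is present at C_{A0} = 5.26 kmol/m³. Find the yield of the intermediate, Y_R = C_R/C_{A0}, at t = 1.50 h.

For first-order series with pure A initially, C_R(t) = k₁C_{A0}/(k₂−k₁)·(e^(−k₁t) − e^(−k₂t)).
e^(−k₁t) = e^(−0.783×1.50) = e^(−1.175) = 0.3090; e^(−k₂t) = e^(−0.3315) = 0.7178.
C_R = 0.783×5.26/(0.221−0.783) × (0.3090−0.7178) = (-7.328)×(-0.4089) = 2.996 kmol/m³.
Y_R = C_R/C_{A0} = 2.996/5.26 = 0.570.

0.570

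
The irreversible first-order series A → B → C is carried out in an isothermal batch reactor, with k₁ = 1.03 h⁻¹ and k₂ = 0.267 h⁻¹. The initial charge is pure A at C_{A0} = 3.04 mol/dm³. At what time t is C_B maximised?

For first-order series the maximum of C_B occurs at t_opt = ln(k₂/k₁)/(k₂−k₁).
= ln(0.267/1.03)/(0.267−1.03) = ln(0.2592)/-0.7630 = -1.350/-0.7630 = 1.77 h.

1.77 h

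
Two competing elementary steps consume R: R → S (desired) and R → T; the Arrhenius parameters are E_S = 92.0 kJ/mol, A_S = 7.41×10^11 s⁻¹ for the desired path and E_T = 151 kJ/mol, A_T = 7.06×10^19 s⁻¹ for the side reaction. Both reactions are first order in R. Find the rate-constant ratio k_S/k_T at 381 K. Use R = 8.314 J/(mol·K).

k_S/k_T = (A_S/A_T)·exp[−(E_S−E_T)/(RT)] = (A_S/A_T)·exp[(E_T−E_S)/(RT)].
(E_T−E_S)/(RT) = (151−92.0)×10³/(8.314×381) = 59000/3168 = 18.63.
k_S/k_T = (7.41×10^11/7.06×10^19)·exp(18.63) = 1.050×10^-8 × 1.228×10^8 = 1.29.

1.29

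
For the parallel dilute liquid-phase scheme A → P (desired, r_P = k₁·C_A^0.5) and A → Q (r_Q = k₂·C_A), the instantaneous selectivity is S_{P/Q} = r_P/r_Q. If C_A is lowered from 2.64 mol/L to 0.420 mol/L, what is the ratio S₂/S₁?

2.51

S_{P/Q} = (k₁/k₂)·C_A^-0.5, so S₂/S₁ = (C_{A,2}/C_{A,1})^-0.5.
= (0.420/2.64)^(-0.5) = (0.1591)^(-0.5) = 2.51.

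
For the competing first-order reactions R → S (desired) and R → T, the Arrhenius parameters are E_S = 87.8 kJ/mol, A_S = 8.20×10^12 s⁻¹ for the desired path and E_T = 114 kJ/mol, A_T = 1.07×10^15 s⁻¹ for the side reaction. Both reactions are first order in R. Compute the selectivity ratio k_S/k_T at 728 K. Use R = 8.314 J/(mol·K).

0.581

Since both paths have the same order in R, the concentration cancels and S_{S/T} = k_S/k_T = (A_S/A_T)·exp[(E_T−E_S)/(RT)].
(E_T−E_S)/(RT) = (114−87.8)×10³/(8.314×728) = 26200/6053 = 4.329.
k_S/k_T = (8.20×10^12/1.07×10^15)·exp(4.329) = 0.007664 × 75.85 = 0.581.
Since E_S < E_T, lowering the temperature improves selectivity toward S.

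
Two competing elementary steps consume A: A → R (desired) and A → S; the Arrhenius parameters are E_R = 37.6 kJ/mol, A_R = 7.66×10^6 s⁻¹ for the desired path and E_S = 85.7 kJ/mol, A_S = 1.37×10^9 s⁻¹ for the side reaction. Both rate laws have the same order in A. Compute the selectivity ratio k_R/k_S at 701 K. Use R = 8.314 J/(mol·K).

k_R/k_S = (A_R/A_S)·exp[−(E_R−E_S)/(RT)] = (A_R/A_S)·exp[(E_S−E_R)/(RT)].
(E_S−E_R)/(RT) = (85.7−37.6)×10³/(8.314×701) = 48100/5828 = 8.253.
k_R/k_S = (7.66×10^6/1.37×10^9)·exp(8.253) = 0.005591 × 3840 = 21.5.
Since E_R < E_S, lowering the temperature improves selectivity toward R.

21.5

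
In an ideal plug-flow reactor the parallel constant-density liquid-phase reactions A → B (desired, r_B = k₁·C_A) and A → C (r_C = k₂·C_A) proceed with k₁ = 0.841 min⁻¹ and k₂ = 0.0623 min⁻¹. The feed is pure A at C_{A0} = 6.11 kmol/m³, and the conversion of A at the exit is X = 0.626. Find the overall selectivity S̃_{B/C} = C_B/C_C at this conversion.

13.5

C_A = C_{A0}(1−X) = 2.285 kmol/m³.
Both paths are first order in A, so the instantaneous fraction to B is constant: dC_B/d(−C_A) = k₁/(k₁+k₂) = 0.9310.
C_B = 0.9310·(C_{A0}−C_A) = 0.9310×3.825 = 3.56 kmol/m³.
C_C = (C_{A0}−C_A)−C_B = 0.2638 kmol/m³; S̃_{B/C} = 3.561/0.2638 = 13.5.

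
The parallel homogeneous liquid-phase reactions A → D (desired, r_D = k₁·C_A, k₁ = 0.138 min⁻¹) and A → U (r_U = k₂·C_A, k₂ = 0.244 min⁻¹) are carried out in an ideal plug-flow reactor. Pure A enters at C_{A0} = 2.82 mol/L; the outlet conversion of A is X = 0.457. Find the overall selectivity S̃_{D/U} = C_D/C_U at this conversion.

C_A = C_{A0}(1−X) = 1.531 mol/L.
Both paths are first order in A, so the instantaneous fraction to D is constant: dC_D/d(−C_A) = k₁/(k₁+k₂) = 0.3613.
C_D = 0.3613·(C_{A0}−C_A) = 0.3613×1.289 = 0.466 mol/L.
C_U = (C_{A0}−C_A)−C_D = 0.8232 mol/L; S̃_{D/U} = 0.4656/0.8232 = 0.566.

0.566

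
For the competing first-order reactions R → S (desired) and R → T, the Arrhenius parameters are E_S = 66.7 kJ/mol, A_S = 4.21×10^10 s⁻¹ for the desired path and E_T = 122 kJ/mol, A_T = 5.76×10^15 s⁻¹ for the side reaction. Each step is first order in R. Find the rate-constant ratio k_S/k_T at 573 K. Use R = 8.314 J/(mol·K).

0.804

Since both paths have the same order in R, the concentration cancels and S_{S/T} = k_S/k_T = (A_S/A_T)·exp[(E_T−E_S)/(RT)].
(E_T−E_S)/(RT) = (122−66.7)×10³/(8.314×573) = 55300/4764 = 11.61.
k_S/k_T = (4.21×10^10/5.76×10^15)·exp(11.61) = 7.309×10^-6 × 1.100×10^5 = 0.804.
Since E_S < E_T, lowering the temperature improves selectivity toward S.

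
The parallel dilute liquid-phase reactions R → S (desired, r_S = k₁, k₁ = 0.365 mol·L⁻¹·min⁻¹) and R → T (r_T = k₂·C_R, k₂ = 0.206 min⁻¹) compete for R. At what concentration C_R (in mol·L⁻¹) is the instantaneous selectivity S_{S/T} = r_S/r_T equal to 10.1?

S_{S/T} = (k₁/k₂)·C_R⁻¹ ⇒ C_R = (S·k₂/k₁)^(-1).
= (10.1×0.206/0.365)^(-1) = (5.700)^(-1) = 0.175 mol·L⁻¹.

0.175 mol·L⁻¹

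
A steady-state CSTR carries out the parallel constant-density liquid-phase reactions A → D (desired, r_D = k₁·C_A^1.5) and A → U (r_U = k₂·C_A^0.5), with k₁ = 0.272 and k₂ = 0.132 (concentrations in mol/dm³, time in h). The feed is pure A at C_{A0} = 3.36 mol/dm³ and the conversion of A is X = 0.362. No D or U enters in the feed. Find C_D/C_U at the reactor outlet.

4.42

Exit C_A = C_{A0}(1−X) = 3.36×0.638 = 2.144 mol/dm³.
A CSTR operates uniformly at the exit composition, giving r_D = 0.8537 and r_U = 0.1933 (each k·C_A^n at C_A = 2.144).
Overall selectivity = C_D/C_U = r_Dτ/(r_Uτ) = r_D/r_U = 4.42.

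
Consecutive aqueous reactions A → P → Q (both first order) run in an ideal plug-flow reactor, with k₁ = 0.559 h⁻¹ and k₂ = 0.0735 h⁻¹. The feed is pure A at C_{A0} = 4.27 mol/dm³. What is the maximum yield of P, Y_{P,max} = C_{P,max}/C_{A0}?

For a first-order series the maximum intermediate yield is C_{P,max}/C_{A0} = (k₁/k₂)^[k₂/(k₂−k₁)].
= (0.559/0.0735)^(0.0735/(0.0735−0.559)) = (7.605)^(-0.1514) = 0.7355.

0.736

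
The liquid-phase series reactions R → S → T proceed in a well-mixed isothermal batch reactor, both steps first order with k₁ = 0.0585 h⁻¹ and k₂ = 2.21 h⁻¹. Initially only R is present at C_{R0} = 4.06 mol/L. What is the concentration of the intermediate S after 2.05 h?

0.0967 mol/L

The intermediate concentration in a first-order A→B→C sequence is C_S = k₁C_{R0}(e^(−k₁t) − e^(−k₂t))/(k₂−k₁).
e^(−k₁t) = e^(−0.0585×2.05) = e^(−0.1199) = 0.8870; e^(−k₂t) = e^(−4.530) = 0.01078.
C_S = 0.0585×4.06/(2.21−0.0585) × (0.8870−0.01078) = 0.1104×0.8762 = 0.09673 mol/L.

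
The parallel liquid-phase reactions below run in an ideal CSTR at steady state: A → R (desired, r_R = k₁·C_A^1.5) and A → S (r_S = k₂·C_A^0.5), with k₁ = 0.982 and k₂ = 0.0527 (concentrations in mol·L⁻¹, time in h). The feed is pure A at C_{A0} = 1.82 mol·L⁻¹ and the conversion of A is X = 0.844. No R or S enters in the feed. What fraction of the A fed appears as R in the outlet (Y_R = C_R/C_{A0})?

0.710

Exit C_A = C_{A0}(1−X) = 1.82×0.156 = 0.2839 mol·L⁻¹.
Rates in a CSTR are evaluated at the outlet concentration: r_R = 0.982×0.2839^1.5 = 0.1486, r_S = 0.0527×0.2839^0.5 = 0.02808.
Fraction of consumed A going to R: r_R/(r_R+r_S) = 0.8410.
C_R = 0.8410·C_{A0}·X = 0.8410×1.82×0.844 = 1.29 mol·L⁻¹; Y_R = C_R/C_{A0} = 0.710.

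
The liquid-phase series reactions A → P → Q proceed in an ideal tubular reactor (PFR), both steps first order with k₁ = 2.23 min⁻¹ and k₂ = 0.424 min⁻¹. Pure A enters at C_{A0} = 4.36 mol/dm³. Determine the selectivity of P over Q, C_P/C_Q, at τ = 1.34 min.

Solving the coupled first-order balances gives C_P(τ) = [k₁/(k₂−k₁)]·C_{A0}·(e^(−k₁τ) − e^(−k₂τ)).
e^(−k₁τ) = e^(−2.23×1.34) = e^(−2.988) = 0.05038; e^(−k₂τ) = e^(−0.5682) = 0.5666.
C_P = 2.23×4.36/(0.424−2.23) × (0.05038−0.5666) = (-5.384)×(-0.5162) = 2.779 mol/dm³.
C_A = C_{A0}e^(−k₁τ) = 0.2196 mol/dm³, so C_Q = C_{A0}−C_A−C_P = 1.361 mol/dm³; C_P/C_Q = 2.04.

2.04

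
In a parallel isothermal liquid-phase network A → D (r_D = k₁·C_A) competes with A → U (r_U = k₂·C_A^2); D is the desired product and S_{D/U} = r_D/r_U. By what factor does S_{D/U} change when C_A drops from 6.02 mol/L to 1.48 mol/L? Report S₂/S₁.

4.07

S_{D/U} = (k₁/k₂)·C_A⁻¹, so S₂/S₁ = (C_{A,2}/C_{A,1})⁻¹.
= 6.02/1.48 = 4.07.
Selectivity toward D rises as C_A falls — low-concentration operation is favoured.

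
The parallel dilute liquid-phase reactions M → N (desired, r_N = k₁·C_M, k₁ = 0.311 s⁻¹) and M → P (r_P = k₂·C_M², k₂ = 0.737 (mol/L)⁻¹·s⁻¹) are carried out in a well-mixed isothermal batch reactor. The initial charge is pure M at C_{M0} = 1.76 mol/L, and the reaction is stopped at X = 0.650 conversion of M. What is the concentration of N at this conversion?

C_M = C_{M0}(1−X) = 0.6160 mol/L.
Along a PFR/batch, dC_N/dC_M = −r_N/(r_N+r_P) = −k₁/(k₁+k₂·C_M).
Integrating from C_{M0} to C_M: C_N = (0.311/0.737)·ln[(0.311+0.737·1.76)/(0.311+0.737·0.616)] = 0.4220·ln(1.608/0.7650) = 0.3135 mol/L.

0.314 mol/L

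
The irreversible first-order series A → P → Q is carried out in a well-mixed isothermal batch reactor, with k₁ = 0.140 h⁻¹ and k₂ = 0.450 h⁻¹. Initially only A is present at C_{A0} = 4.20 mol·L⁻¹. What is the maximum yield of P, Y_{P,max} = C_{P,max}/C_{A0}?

For a first-order series the maximum intermediate yield is C_{P,max}/C_{A0} = (k₁/k₂)^[k₂/(k₂−k₁)].
= (0.140/0.450)^(0.450/(0.450−0.140)) = (0.3111)^(1.452) = 0.1836.

0.184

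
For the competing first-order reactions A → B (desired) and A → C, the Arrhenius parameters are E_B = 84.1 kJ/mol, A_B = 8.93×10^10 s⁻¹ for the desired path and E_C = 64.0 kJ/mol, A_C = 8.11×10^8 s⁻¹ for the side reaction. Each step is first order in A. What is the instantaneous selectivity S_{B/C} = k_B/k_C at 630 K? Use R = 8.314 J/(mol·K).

2.37

With equal orders, S_{B/C} = k_B/k_C = (A_B/A_C)·exp[(E_C−E_B)/(RT)].
(E_C−E_B)/(RT) = (64.0−84.1)×10³/(8.314×630) = -20100/5238 = -3.837.
k_B/k_C = (8.93×10^10/8.11×10^8)·exp(-3.837) = 110.1 × 0.02155 = 2.37.
Since E_B > E_C, raising the temperature improves selectivity toward B.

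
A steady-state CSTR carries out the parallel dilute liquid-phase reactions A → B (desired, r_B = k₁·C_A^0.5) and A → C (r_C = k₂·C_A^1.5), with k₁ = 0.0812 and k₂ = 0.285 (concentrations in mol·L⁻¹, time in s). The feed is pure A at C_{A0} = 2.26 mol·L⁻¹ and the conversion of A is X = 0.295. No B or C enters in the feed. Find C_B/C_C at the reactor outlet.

0.179

Exit C_A = C_{A0}(1−X) = 2.26×0.705 = 1.593 mol·L⁻¹.
In a CSTR the entire volume is at exit conditions, so r_B = 0.0812×1.593^0.5 = 0.1025 and r_C = 0.285×1.593^1.5 = 0.5732.
Overall selectivity = C_B/C_C = r_Bτ/(r_Cτ) = r_B/r_C = 0.179.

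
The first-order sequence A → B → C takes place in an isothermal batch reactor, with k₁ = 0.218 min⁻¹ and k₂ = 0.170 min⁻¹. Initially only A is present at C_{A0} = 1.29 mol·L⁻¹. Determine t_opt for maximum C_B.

5.18 min

The intermediate peaks when r₁ = r₂, i.e. k₁e^(−k₁t) = k₂e^(−k₂t), giving t_opt = ln(k₂/k₁)/(k₂−k₁).
= ln(0.170/0.218)/(0.170−0.218) = ln(0.7798)/-0.04800 = -0.2487/-0.04800 = 5.18 min.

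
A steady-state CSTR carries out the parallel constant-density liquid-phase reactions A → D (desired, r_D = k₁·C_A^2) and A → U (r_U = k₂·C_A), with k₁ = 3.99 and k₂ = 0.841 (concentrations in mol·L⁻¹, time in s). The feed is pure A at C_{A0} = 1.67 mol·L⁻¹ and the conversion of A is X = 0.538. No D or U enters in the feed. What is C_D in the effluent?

Exit C_A = C_{A0}(1−X) = 1.67×0.462 = 0.7715 mol·L⁻¹.
A CSTR operates uniformly at the exit composition, giving r_D = 2.375 and r_U = 0.6489 (each k·C_A^n at C_A = 0.7715).
Fraction of consumed A going to D: r_D/(r_D+r_U) = 0.7854.
C_D = 0.7854·C_{A0}·X = 0.7854×1.67×0.538 = 0.706 mol·L⁻¹.

0.706 mol·L⁻¹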